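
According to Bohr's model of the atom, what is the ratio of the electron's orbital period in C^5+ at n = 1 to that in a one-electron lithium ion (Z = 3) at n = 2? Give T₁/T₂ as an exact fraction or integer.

T ∝ Z^-2 · n^3
T₁/T₂ = (6/3)^-2 · (1/2)^3 = 1/32

1/32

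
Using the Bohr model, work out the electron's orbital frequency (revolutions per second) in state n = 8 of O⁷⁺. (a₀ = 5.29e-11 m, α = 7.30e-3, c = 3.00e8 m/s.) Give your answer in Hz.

8.24e14 Hz

r = n²a₀/Z = 4.23e-10 m, v = Zαc/n = 2.19e6 m/s
f = v/(2πr) = 8.24e14 Hz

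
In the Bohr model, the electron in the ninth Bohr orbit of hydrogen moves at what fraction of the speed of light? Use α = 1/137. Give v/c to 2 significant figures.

0.00081

v_n = Zαc/n, so v/c = Zα/n = 1 × 0.0073 / 9 = 0.00081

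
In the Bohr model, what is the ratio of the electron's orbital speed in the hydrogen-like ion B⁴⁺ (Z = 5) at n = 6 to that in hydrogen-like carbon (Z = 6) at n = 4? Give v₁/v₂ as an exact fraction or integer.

5/9

v ∝ Z^1 · n^-1
v₁/v₂ = (5/6)^1 · (6/4)^-1 = 5/9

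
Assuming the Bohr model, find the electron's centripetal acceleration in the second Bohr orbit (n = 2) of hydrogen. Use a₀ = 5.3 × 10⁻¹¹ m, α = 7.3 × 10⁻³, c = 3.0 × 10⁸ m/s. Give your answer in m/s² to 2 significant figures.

r = n²a₀/Z = 2.1 × 10⁻¹⁰ m, v = Zαc/n = 1.1 × 10⁶ m/s
a = v²/r = (1.1 × 10⁶)² / 2.1 × 10⁻¹⁰ = 5.7 × 10²¹ m/s²

5.7 × 10²¹ m/s²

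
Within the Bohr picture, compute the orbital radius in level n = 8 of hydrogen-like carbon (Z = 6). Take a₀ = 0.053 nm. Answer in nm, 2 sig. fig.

r_n = n²a₀/Z = 8² × 0.053 / 6
    = 64 × 0.053 / 6 = 0.57 nm

0.57 nm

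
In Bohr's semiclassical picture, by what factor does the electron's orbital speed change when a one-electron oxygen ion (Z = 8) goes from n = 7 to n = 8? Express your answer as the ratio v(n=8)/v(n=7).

7/8

v ∝ Z^1 · n^-1; with Z fixed, v ∝ n^-1.
v(n=8)/v(n=7) = (8/7)^-1 = 7/8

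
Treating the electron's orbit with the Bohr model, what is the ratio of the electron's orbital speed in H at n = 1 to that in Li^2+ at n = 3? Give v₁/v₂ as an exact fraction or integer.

v ∝ Z^1 · n^-1
v₁/v₂ = (1/3)^1 · (1/3)^-1 = 1

1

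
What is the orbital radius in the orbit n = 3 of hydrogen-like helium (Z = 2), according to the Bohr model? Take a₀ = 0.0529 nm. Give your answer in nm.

0.238 nm

r_n = n²a₀/Z = 3² × 0.0529 / 2
    = 9 × 0.0529 / 2 = 0.238 nm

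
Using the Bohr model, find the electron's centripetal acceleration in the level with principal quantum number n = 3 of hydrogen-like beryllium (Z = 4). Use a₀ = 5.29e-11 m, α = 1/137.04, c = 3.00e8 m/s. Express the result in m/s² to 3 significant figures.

7.16e22 m/s²

r = n²a₀/Z = 1.19e-10 m, v = Zαc/n = 2.92e6 m/s
a = v²/r = (2.92e6)² / 1.19e-10 = 7.16e22 m/s²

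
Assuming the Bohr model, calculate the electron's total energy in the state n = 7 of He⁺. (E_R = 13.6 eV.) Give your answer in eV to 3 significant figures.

-1.11 eV

E_n = −E_R·Z²/n² = −13.6 × 2²/7² = -1.11 eV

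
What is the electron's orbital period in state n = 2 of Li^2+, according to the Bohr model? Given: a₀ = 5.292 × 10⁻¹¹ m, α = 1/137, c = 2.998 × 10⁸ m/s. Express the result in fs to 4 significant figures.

r = n²a₀/Z = 2²·5.292 × 10⁻¹¹/3 = 7.056 × 10⁻¹¹ m
v = Zαc/n = 3·0.007299·2.998 × 10⁸/2 = 3.282 × 10⁶ m/s
T = 2πr/v = 1.351 × 10⁻¹⁶ s = 0.1351 fs

0.1351 fs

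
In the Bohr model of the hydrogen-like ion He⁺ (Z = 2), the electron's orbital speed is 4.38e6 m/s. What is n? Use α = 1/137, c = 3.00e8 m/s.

v_n = Zαc/n ⇒ n = Zαc/v = 2 × 0.00730 × 3.00e8 / 4.38e6 ≈ 1.00
n = 1

1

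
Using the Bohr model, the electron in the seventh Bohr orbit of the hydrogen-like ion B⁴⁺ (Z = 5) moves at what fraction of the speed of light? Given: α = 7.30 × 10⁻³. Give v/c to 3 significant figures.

v_n = Zαc/n, so v/c = Zα/n = 5 × 0.00730 / 7 = 0.00521

0.00521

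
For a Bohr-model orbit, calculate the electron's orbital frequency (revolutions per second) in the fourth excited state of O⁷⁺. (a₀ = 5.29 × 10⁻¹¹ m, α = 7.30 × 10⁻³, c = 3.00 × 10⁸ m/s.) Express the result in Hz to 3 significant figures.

3.37 × 10¹⁵ Hz

r = n²a₀/Z = 1.65 × 10⁻¹⁰ m, v = Zαc/n = 3.50 × 10⁶ m/s
f = v/(2πr) = 3.37 × 10¹⁵ Hz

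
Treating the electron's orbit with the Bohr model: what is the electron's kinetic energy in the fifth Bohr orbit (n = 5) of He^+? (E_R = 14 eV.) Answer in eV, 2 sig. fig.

2.2 eV

For a Coulomb orbit the virial theorem gives K = −E_n.
E_n = −E_R·Z²/n², so K = E_R·Z²/n² = 14 × 2²/5² = 2.2 eV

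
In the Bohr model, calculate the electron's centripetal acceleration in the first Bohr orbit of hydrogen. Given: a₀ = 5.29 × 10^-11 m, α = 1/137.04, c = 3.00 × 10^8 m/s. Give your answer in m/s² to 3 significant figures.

r = n²a₀/Z = 5.29 × 10^-11 m, v = Zαc/n = 2.19 × 10^6 m/s
a = v²/r = (2.19 × 10^6)² / 5.29 × 10^-11 = 9.06 × 10^22 m/s²

9.06 × 10^22 m/s²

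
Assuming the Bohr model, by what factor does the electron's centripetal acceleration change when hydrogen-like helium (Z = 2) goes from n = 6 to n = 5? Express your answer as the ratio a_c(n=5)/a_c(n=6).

a_c ∝ Z^3 · n^-4; with Z fixed, a_c ∝ n^-4.
a_c(n=5)/a_c(n=6) = (5/6)^-4 = 1296/625

1296/625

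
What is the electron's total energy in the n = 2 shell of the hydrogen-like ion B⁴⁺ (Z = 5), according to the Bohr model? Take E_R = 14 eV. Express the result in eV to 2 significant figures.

-88 eV

E_n = −E_R·Z²/n² = −14 × 5²/2² = -88 eV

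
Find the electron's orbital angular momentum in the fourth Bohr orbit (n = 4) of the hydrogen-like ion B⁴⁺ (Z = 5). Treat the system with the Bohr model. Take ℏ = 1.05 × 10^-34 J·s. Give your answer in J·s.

L_n = nℏ = 4 × 1.05 × 10^-34 = 4.20 × 10^-34 J·s

4.20 × 10^-34 J·s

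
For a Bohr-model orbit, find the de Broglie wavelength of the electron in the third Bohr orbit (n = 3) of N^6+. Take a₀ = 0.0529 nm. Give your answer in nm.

The Bohr quantisation condition is nλ = 2πr_n.
r_n = n²a₀/Z = 0.0680 nm
λ = 2πr_n/n = 2π·0.0680/3 = 0.142 nm

0.142 nm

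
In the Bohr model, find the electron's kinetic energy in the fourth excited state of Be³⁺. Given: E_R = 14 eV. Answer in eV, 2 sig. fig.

For a Coulomb orbit the virial theorem gives K = −E_n.
E_n = −E_R·Z²/n², so K = E_R·Z²/n² = 14 × 4²/5² = 9.0 eV

9.0 eV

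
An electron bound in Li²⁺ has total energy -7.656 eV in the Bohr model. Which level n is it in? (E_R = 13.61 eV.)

E_n = −E_R Z²/n² ⇒ n² = E_R Z²/(−E_n) = 13.61 × 3² / 7.656 ≈ 16.00
n = 4

4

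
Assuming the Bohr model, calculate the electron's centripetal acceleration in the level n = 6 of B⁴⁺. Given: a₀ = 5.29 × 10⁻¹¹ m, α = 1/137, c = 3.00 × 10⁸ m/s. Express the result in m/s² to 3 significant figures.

r = n²a₀/Z = 3.81 × 10⁻¹⁰ m, v = Zαc/n = 1.82 × 10⁶ m/s
a = v²/r = (1.82 × 10⁶)² / 3.81 × 10⁻¹⁰ = 8.74 × 10²¹ m/s²

8.74 × 10²¹ m/s²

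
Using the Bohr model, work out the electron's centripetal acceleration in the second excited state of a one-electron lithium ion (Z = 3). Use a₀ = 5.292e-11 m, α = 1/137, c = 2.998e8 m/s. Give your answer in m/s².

r = n²a₀/Z = 1.588e-10 m, v = Zαc/n = 2.188e6 m/s
a = v²/r = (2.188e6)² / 1.588e-10 = 3.016e22 m/s²

3.016e22 m/s²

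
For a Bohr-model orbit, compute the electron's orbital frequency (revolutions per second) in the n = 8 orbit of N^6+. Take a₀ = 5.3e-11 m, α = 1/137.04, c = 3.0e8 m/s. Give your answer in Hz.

6.3e14 Hz

r = n²a₀/Z = 4.8e-10 m, v = Zαc/n = 1.9e6 m/s
f = v/(2πr) = 6.3e14 Hz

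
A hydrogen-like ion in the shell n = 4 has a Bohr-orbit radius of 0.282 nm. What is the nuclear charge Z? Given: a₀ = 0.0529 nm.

r_n = n²a₀/Z ⇒ Z = n²a₀/r = 4² × 0.0529 / 0.282 ≈ 3.00
Z = 3

3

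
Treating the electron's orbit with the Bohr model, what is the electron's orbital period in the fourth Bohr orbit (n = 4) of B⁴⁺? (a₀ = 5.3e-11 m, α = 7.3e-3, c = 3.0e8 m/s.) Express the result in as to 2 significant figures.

r = n²a₀/Z = 4²·5.3e-11/5 = 1.7e-10 m
v = Zαc/n = 5·0.0073·3.0e8/4 = 2.7e6 m/s
T = 2πr/v = 3.9e-16 s = 390 as

390 as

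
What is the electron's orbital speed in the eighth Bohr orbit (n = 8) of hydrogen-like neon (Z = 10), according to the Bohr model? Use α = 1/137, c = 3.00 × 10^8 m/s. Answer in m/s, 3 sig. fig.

v_n = Zαc/n = 10 × 0.00730 × 3.00 × 10^8 / 8
    = 2.74 × 10^6 m/s

2.74 × 10^6 m/s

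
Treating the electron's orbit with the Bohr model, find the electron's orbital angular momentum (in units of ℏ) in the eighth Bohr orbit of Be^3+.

L_n = nℏ, so L/ℏ = n = 8.

8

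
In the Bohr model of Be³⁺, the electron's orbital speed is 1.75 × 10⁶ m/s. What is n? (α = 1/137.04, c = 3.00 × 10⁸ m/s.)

5

v_n = Zαc/n ⇒ n = Zαc/v = 4 × 0.00730 × 3.00 × 10⁸ / 1.75 × 10⁶ ≈ 5.00
n = 5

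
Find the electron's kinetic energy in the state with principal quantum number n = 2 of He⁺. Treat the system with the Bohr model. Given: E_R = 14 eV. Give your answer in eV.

For a Coulomb orbit the virial theorem gives K = −E_n.
E_n = −E_R·Z²/n², so K = E_R·Z²/n² = 14 × 2²/2² = 14 eV

14 eV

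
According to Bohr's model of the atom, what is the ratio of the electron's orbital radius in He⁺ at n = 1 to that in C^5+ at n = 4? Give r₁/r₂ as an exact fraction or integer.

r ∝ Z^-1 · n^2
r₁/r₂ = (2/6)^-1 · (1/4)^2 = 3/16

3/16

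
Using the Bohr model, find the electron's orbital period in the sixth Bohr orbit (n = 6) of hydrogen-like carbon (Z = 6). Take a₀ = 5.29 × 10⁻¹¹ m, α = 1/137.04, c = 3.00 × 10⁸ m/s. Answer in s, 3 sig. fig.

r = n²a₀/Z = 6²·5.29 × 10⁻¹¹/6 = 3.17 × 10⁻¹⁰ m
v = Zαc/n = 6·0.00730·3.00 × 10⁸/6 = 2.19 × 10⁶ m/s
T = 2πr/v = 9.11 × 10⁻¹⁶ s

9.11 × 10⁻¹⁶ s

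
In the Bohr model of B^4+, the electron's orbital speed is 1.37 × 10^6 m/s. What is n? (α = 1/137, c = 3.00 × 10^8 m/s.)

8

v_n = Zαc/n ⇒ n = Zαc/v = 5 × 0.00730 × 3.00 × 10^8 / 1.37 × 10^6 ≈ 7.99
n = 8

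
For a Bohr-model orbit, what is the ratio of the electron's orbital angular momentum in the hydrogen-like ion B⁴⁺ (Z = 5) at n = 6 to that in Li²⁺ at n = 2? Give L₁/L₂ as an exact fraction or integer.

3

L = nℏ is independent of Z.
L₁/L₂ = n₁/n₂ = 6/2 = 3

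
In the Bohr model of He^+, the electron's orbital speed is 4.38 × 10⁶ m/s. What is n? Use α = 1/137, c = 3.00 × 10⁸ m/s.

1

v_n = Zαc/n ⇒ n = Zαc/v = 2 × 0.00730 × 3.00 × 10⁸ / 4.38 × 10⁶ ≈ 1.00
n = 1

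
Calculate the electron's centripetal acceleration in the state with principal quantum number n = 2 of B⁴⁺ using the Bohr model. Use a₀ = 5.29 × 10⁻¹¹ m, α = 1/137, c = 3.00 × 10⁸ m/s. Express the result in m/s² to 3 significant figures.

r = n²a₀/Z = 4.23 × 10⁻¹¹ m, v = Zαc/n = 5.47 × 10⁶ m/s
a = v²/r = (5.47 × 10⁶)² / 4.23 × 10⁻¹¹ = 7.08 × 10²³ m/s²

7.08 × 10²³ m/s²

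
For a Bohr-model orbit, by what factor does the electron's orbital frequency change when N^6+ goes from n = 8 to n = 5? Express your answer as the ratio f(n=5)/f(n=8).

f ∝ Z^2 · n^-3; with Z fixed, f ∝ n^-3.
f(n=5)/f(n=8) = (5/8)^-3 = 512/125

512/125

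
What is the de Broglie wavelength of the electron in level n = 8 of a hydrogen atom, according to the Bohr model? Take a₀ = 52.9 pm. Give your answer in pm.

The Bohr quantisation condition is nλ = 2πr_n.
r_n = n²a₀/Z = 3390 pm
λ = 2πr_n/n = 2π·3390/8 = 2660 pm

2660 pm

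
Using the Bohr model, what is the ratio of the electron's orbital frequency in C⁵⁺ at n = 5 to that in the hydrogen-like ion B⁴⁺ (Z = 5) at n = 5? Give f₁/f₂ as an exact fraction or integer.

36/25

f ∝ Z^2 · n^-3
f₁/f₂ = (6/5)^2 · (5/5)^-3 = 36/25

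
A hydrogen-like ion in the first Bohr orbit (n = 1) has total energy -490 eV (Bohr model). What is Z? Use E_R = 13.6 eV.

6

E_n = −E_R Z²/n² ⇒ Z² = −E_n n²/E_R = 490 × 1² / 13.6 ≈ 36.03
Z = 6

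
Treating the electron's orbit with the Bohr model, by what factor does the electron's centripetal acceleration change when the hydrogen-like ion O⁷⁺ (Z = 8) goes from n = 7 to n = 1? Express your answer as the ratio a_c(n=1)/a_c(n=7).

a_c ∝ Z^3 · n^-4; with Z fixed, a_c ∝ n^-4.
a_c(n=1)/a_c(n=7) = (1/7)^-4 = 2401

2401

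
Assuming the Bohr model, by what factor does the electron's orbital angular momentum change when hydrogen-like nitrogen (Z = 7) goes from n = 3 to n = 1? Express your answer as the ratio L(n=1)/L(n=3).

L = nℏ depends only on n, so L ∝ n.
L(n=1)/L(n=3) = (1/3)^1 = 1/3

1/3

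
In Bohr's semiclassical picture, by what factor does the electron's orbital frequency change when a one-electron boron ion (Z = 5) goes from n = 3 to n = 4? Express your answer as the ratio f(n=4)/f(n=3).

27/64

f ∝ Z^2 · n^-3; with Z fixed, f ∝ n^-3.
f(n=4)/f(n=3) = (4/3)^-3 = 27/64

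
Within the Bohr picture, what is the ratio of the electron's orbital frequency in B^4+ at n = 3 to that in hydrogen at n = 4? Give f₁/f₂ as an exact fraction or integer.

1600/27

f ∝ Z^2 · n^-3
f₁/f₂ = (5/1)^2 · (3/4)^-3 = 1600/27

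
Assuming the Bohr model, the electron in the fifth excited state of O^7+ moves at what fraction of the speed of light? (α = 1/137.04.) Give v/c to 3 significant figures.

0.00973

v_n = Zαc/n, so v/c = Zα/n = 8 × 0.00730 / 6 = 0.00973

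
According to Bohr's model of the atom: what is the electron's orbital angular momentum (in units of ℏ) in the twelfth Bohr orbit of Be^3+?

L_n = nℏ, so L/ℏ = n = 12.

12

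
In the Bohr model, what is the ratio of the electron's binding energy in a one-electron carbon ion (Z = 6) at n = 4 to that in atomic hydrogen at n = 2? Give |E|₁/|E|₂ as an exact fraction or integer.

9

|E| ∝ Z^2 · n^-2
|E|₁/|E|₂ = (6/1)^2 · (4/2)^-2 = 9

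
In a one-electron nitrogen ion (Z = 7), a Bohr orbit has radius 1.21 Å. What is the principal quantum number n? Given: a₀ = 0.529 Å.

4

r_n = n²a₀/Z ⇒ n² = rZ/a₀ = 1.21 × 7 / 0.529 ≈ 16.01
n = 4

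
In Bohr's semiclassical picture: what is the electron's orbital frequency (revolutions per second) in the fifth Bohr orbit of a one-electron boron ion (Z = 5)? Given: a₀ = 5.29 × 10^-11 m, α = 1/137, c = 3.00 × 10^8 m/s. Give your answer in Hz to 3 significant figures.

r = n²a₀/Z = 2.64 × 10^-10 m, v = Zαc/n = 2.19 × 10^6 m/s
f = v/(2πr) = 1.32 × 10^15 Hz

1.32 × 10^15 Hz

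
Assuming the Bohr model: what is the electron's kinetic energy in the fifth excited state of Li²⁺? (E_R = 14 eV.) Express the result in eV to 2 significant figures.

For a Coulomb orbit the virial theorem gives K = −E_n.
E_n = −E_R·Z²/n², so K = E_R·Z²/n² = 14 × 3²/6² = 3.5 eV

3.5 eV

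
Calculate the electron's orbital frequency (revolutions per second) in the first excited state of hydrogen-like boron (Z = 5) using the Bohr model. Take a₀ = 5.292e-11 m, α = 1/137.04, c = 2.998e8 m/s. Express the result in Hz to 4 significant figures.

2.056e16 Hz

r = n²a₀/Z = 4.234e-11 m, v = Zαc/n = 5.469e6 m/s
f = v/(2πr) = 2.056e16 Hz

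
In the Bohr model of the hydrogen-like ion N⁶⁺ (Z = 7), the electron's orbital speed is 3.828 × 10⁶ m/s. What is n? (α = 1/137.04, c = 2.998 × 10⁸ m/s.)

4

v_n = Zαc/n ⇒ n = Zαc/v = 7 × 0.007297 × 2.998 × 10⁸ / 3.828 × 10⁶ ≈ 4.00
n = 4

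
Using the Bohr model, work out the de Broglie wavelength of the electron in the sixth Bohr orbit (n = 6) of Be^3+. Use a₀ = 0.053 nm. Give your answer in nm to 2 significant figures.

The Bohr quantisation condition is nλ = 2πr_n.
r_n = n²a₀/Z = 0.48 nm
λ = 2πr_n/n = 2π·0.48/6 = 0.50 nm

0.50 nm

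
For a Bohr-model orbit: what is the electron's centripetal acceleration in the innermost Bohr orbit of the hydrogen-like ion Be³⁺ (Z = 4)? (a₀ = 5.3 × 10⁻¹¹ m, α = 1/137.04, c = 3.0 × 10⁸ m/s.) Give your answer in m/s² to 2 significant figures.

r = n²a₀/Z = 1.3 × 10⁻¹¹ m, v = Zαc/n = 8.8 × 10⁶ m/s
a = v²/r = (8.8 × 10⁶)² / 1.3 × 10⁻¹¹ = 5.8 × 10²⁴ m/s²

5.8 × 10²⁴ m/s²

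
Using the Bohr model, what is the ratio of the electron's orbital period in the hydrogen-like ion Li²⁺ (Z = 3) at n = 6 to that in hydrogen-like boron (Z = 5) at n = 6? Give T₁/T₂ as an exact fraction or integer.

T ∝ Z^-2 · n^3
T₁/T₂ = (3/5)^-2 · (6/6)^3 = 25/9

25/9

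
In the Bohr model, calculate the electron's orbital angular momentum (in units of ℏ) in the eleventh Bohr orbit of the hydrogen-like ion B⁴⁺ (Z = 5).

L_n = nℏ, so L/ℏ = n = 11.

11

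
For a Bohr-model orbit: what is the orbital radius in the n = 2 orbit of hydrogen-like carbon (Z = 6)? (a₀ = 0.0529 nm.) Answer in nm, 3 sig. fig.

r_n = n²a₀/Z = 2² × 0.0529 / 6
    = 4 × 0.0529 / 6 = 0.0353 nm

0.0353 nm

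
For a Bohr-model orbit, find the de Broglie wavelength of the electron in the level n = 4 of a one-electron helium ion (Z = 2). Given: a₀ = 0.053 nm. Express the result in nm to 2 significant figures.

The Bohr quantisation condition is nλ = 2πr_n.
r_n = n²a₀/Z = 0.42 nm
λ = 2πr_n/n = 2π·0.42/4 = 0.67 nm

0.67 nm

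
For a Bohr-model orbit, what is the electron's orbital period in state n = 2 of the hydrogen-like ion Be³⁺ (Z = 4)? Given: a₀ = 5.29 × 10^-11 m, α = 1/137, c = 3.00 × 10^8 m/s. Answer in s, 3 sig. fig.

7.59 × 10^-17 s

r = n²a₀/Z = 2²·5.29 × 10^-11/4 = 5.29 × 10^-11 m
v = Zαc/n = 4·0.00730·3.00 × 10^8/2 = 4.38 × 10^6 m/s
T = 2πr/v = 7.59 × 10^-17 s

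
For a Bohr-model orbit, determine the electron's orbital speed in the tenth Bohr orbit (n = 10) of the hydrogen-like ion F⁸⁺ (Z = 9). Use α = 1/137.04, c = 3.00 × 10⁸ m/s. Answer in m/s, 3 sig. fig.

1.97 × 10⁶ m/s

v_n = Zαc/n = 9 × 0.00730 × 3.00 × 10⁸ / 10
    = 1.97 × 10⁶ m/s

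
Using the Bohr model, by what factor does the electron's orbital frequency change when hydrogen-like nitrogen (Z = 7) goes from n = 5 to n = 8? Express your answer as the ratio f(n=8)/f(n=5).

f ∝ Z^2 · n^-3; with Z fixed, f ∝ n^-3.
f(n=8)/f(n=5) = (8/5)^-3 = 125/512

125/512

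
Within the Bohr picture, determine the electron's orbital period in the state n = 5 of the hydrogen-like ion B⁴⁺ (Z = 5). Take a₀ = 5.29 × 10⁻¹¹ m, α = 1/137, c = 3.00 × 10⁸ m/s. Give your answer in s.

r = n²a₀/Z = 5²·5.29 × 10⁻¹¹/5 = 2.64 × 10⁻¹⁰ m
v = Zαc/n = 5·0.00730·3.00 × 10⁸/5 = 2.19 × 10⁶ m/s
T = 2πr/v = 7.59 × 10⁻¹⁶ s

7.59 × 10⁻¹⁶ s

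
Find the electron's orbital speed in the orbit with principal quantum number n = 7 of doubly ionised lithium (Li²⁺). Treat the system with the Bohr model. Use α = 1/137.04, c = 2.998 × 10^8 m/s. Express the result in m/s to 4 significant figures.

9.376 × 10^5 m/s

v_n = Zαc/n = 3 × 0.007297 × 2.998 × 10^8 / 7
    = 9.376 × 10^5 m/s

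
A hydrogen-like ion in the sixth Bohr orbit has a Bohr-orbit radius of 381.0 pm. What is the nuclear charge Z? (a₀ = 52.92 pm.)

5

r_n = n²a₀/Z ⇒ Z = n²a₀/r = 6² × 52.92 / 381.0 ≈ 5.00
Z = 5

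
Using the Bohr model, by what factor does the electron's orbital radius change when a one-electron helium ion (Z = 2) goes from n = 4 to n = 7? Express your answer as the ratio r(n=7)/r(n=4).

r ∝ Z^-1 · n^2; with Z fixed, r ∝ n^2.
r(n=7)/r(n=4) = (7/4)^2 = 49/16

49/16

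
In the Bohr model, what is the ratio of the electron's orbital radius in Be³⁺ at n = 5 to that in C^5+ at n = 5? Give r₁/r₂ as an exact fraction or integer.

3/2

r ∝ Z^-1 · n^2
r₁/r₂ = (4/6)^-1 · (5/5)^2 = 3/2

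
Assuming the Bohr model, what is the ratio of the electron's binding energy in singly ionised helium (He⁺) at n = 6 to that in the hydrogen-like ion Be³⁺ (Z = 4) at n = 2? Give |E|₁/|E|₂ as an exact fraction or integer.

|E| ∝ Z^2 · n^-2
|E|₁/|E|₂ = (2/4)^2 · (6/2)^-2 = 1/36

1/36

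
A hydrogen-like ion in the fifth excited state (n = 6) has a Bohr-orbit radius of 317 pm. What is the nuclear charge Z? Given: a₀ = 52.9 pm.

r_n = n²a₀/Z ⇒ Z = n²a₀/r = 6² × 52.9 / 317 ≈ 6.01
Z = 6

6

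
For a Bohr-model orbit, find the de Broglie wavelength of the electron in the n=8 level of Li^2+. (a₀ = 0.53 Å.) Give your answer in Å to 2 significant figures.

8.9 Å

The Bohr quantisation condition is nλ = 2πr_n.
r_n = n²a₀/Z = 11 Å
λ = 2πr_n/n = 2π·11/8 = 8.9 Å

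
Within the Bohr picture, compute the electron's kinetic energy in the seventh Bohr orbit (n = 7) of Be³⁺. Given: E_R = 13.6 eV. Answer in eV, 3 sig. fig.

4.44 eV

For a Coulomb orbit the virial theorem gives K = −E_n.
E_n = −E_R·Z²/n², so K = E_R·Z²/n² = 13.6 × 4²/7² = 4.44 eV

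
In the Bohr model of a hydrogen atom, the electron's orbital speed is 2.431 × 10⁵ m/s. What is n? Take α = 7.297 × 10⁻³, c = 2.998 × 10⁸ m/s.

v_n = Zαc/n ⇒ n = Zαc/v = 1 × 0.007297 × 2.998 × 10⁸ / 2.431 × 10⁵ ≈ 9.00
n = 9

9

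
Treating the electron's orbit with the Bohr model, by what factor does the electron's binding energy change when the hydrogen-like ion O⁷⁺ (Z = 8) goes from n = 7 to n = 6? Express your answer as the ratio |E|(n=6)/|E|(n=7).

|E| ∝ Z^2 · n^-2; with Z fixed, |E| ∝ n^-2.
|E|(n=6)/|E|(n=7) = (6/7)^-2 = 49/36

49/36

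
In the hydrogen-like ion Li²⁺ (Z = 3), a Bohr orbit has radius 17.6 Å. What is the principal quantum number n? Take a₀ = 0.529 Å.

r_n = n²a₀/Z ⇒ n² = rZ/a₀ = 17.6 × 3 / 0.529 ≈ 99.81
n = 10

10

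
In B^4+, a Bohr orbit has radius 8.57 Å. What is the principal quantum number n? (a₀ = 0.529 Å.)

9

r_n = n²a₀/Z ⇒ n² = rZ/a₀ = 8.57 × 5 / 0.529 ≈ 81.00
n = 9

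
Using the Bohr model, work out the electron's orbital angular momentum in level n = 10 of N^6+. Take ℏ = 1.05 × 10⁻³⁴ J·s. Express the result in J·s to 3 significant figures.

1.05 × 10⁻³³ J·s

L_n = nℏ = 10 × 1.05 × 10⁻³⁴ = 1.05 × 10⁻³³ J·s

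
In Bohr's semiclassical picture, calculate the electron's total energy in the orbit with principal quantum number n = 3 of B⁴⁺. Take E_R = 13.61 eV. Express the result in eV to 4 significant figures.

-37.81 eV

E_n = −E_R·Z²/n² = −13.61 × 5²/3² = -37.81 eV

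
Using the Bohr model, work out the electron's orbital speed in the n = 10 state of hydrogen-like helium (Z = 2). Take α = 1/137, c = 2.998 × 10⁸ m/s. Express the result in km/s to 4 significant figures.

437.7 km/s

v_n = Zαc/n = 2 × 0.007299 × 2.998 × 10⁸ / 10
    = 437.7 km/s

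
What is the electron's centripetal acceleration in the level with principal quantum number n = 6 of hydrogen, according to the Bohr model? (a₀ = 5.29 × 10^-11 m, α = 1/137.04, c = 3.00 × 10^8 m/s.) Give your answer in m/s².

r = n²a₀/Z = 1.90 × 10^-9 m, v = Zαc/n = 3.65 × 10^5 m/s
a = v²/r = (3.65 × 10^5)² / 1.90 × 10^-9 = 6.99 × 10^19 m/s²

6.99 × 10^19 m/s²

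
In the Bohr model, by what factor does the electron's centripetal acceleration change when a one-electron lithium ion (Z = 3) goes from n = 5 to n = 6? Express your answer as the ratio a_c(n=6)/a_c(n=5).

a_c ∝ Z^3 · n^-4; with Z fixed, a_c ∝ n^-4.
a_c(n=6)/a_c(n=5) = (6/5)^-4 = 625/1296

625/1296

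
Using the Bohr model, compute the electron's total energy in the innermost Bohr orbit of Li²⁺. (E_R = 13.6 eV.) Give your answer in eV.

-122 eV

E_n = −E_R·Z²/n² = −13.6 × 3²/1² = -122 eV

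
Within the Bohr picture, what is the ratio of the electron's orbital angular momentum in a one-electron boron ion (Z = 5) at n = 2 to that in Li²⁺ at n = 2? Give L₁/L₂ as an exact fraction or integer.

1

L = nℏ is independent of Z.
L₁/L₂ = n₁/n₂ = 2/2 = 1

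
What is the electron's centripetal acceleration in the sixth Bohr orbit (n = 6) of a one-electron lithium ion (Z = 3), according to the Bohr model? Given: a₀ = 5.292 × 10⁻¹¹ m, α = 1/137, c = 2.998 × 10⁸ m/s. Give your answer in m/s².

1.885 × 10²¹ m/s²

r = n²a₀/Z = 6.350 × 10⁻¹⁰ m, v = Zαc/n = 1.094 × 10⁶ m/s
a = v²/r = (1.094 × 10⁶)² / 6.350 × 10⁻¹⁰ = 1.885 × 10²¹ m/s²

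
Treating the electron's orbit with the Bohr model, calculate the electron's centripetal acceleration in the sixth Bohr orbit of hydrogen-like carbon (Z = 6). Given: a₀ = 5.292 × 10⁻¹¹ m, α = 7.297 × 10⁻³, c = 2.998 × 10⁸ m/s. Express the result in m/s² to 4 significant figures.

r = n²a₀/Z = 3.175 × 10⁻¹⁰ m, v = Zαc/n = 2.188 × 10⁶ m/s
a = v²/r = (2.188 × 10⁶)² / 3.175 × 10⁻¹⁰ = 1.507 × 10²² m/s²

1.507 × 10²² m/s²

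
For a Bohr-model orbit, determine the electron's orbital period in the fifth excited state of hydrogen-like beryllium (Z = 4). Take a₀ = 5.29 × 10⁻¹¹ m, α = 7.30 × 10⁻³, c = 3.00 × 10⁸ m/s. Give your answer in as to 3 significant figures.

r = n²a₀/Z = 6²·5.29 × 10⁻¹¹/4 = 4.76 × 10⁻¹⁰ m
v = Zαc/n = 4·0.00730·3.00 × 10⁸/6 = 1.46 × 10⁶ m/s
T = 2πr/v = 2.05 × 10⁻¹⁵ s = 2050 as

2050 as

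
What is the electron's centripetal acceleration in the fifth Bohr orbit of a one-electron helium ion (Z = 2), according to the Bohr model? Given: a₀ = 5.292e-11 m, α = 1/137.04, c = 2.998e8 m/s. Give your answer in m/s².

1.158e21 m/s²

r = n²a₀/Z = 6.615e-10 m, v = Zαc/n = 8.751e5 m/s
a = v²/r = (8.751e5)² / 6.615e-10 = 1.158e21 m/s²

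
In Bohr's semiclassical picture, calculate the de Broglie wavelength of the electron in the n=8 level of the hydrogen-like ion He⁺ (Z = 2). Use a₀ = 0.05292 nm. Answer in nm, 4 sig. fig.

1.330 nm

The Bohr quantisation condition is nλ = 2πr_n.
r_n = n²a₀/Z = 1.693 nm
λ = 2πr_n/n = 2π·1.693/8 = 1.330 nm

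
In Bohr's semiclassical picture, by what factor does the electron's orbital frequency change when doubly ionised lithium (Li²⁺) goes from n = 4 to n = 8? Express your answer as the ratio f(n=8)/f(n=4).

1/8

f ∝ Z^2 · n^-3; with Z fixed, f ∝ n^-3.
f(n=8)/f(n=4) = (8/4)^-3 = 1/8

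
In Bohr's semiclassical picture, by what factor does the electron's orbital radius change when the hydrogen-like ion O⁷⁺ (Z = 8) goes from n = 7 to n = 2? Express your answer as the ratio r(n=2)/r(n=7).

r ∝ Z^-1 · n^2; with Z fixed, r ∝ n^2.
r(n=2)/r(n=7) = (2/7)^2 = 4/49

4/49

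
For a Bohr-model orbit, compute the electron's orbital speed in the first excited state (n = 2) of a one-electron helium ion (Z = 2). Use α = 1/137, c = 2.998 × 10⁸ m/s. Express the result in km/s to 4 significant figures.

2188 km/s

v_n = Zαc/n = 2 × 0.007299 × 2.998 × 10⁸ / 2
    = 2188 km/s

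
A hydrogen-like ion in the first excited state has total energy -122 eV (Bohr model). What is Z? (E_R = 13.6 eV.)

E_n = −E_R Z²/n² ⇒ Z² = −E_n n²/E_R = 122 × 2² / 13.6 ≈ 35.88
Z = 6

6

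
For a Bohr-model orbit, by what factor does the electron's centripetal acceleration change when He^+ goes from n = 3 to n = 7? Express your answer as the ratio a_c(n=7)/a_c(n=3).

81/2401

a_c ∝ Z^3 · n^-4; with Z fixed, a_c ∝ n^-4.
a_c(n=7)/a_c(n=3) = (7/3)^-4 = 81/2401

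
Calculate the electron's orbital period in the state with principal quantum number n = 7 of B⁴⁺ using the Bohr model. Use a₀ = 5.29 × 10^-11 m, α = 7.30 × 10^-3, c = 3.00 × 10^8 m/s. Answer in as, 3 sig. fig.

r = n²a₀/Z = 7²·5.29 × 10^-11/5 = 5.18 × 10^-10 m
v = Zαc/n = 5·0.00730·3.00 × 10^8/7 = 1.56 × 10^6 m/s
T = 2πr/v = 2.08 × 10^-15 s = 2080 as

2080 as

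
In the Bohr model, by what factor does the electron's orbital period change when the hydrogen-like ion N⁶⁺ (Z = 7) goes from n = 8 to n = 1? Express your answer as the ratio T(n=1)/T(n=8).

1/512

T ∝ Z^-2 · n^3; with Z fixed, T ∝ n^3.
T(n=1)/T(n=8) = (1/8)^3 = 1/512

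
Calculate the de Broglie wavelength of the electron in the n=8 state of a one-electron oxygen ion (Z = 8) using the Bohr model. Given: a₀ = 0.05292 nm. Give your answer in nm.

The Bohr quantisation condition is nλ = 2πr_n.
r_n = n²a₀/Z = 0.4234 nm
λ = 2πr_n/n = 2π·0.4234/8 = 0.3325 nm

0.3325 nm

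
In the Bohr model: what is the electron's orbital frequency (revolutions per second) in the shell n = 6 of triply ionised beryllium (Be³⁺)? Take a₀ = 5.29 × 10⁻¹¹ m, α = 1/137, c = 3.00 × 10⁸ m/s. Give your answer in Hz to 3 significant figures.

r = n²a₀/Z = 4.76 × 10⁻¹⁰ m, v = Zαc/n = 1.46 × 10⁶ m/s
f = v/(2πr) = 4.88 × 10¹⁴ Hz

4.88 × 10¹⁴ Hz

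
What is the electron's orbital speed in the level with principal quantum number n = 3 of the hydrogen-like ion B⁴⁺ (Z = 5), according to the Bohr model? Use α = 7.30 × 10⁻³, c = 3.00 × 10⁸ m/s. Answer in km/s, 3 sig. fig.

v_n = Zαc/n = 5 × 0.00730 × 3.00 × 10⁸ / 3
    = 3650 km/s

3650 km/s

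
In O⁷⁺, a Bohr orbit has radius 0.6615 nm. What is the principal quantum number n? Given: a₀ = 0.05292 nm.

r_n = n²a₀/Z ⇒ n² = rZ/a₀ = 0.6615 × 8 / 0.05292 ≈ 100.00
n = 10

10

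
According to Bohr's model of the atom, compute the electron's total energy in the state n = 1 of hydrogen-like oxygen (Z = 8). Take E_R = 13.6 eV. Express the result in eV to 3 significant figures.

E_n = −E_R·Z²/n² = −13.6 × 8²/1² = -870 eV

-870 eV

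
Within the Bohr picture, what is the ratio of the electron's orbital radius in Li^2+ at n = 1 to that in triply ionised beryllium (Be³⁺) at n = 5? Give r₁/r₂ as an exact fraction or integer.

r ∝ Z^-1 · n^2
r₁/r₂ = (3/4)^-1 · (1/5)^2 = 4/75

4/75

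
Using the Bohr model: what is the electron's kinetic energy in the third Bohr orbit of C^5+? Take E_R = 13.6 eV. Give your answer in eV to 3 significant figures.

54.4 eV

For a Coulomb orbit the virial theorem gives K = −E_n.
E_n = −E_R·Z²/n², so K = E_R·Z²/n² = 13.6 × 6²/3² = 54.4 eV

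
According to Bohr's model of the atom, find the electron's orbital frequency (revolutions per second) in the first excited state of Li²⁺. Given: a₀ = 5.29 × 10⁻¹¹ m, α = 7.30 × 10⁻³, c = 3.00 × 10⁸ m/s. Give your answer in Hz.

r = n²a₀/Z = 7.05 × 10⁻¹¹ m, v = Zαc/n = 3.29 × 10⁶ m/s
f = v/(2πr) = 7.41 × 10¹⁵ Hz

7.41 × 10¹⁵ Hz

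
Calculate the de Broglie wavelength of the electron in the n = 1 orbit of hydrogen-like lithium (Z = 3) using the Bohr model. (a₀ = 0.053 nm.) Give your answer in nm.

0.11 nm

The Bohr quantisation condition is nλ = 2πr_n.
r_n = n²a₀/Z = 0.018 nm
λ = 2πr_n/n = 2π·0.018/1 = 0.11 nm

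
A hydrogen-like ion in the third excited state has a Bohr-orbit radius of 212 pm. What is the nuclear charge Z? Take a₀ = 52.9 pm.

4

r_n = n²a₀/Z ⇒ Z = n²a₀/r = 4² × 52.9 / 212 ≈ 3.99
Z = 4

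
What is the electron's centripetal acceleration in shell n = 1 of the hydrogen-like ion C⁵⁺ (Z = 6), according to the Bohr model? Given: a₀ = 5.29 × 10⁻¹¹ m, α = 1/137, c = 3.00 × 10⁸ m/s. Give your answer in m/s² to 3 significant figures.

1.96 × 10²⁵ m/s²

r = n²a₀/Z = 8.82 × 10⁻¹² m, v = Zαc/n = 1.31 × 10⁷ m/s
a = v²/r = (1.31 × 10⁷)² / 8.82 × 10⁻¹² = 1.96 × 10²⁵ m/s²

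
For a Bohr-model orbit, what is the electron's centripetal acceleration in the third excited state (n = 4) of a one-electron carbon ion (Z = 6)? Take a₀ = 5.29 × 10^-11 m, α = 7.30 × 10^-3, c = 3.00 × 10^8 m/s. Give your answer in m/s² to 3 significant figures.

r = n²a₀/Z = 1.41 × 10^-10 m, v = Zαc/n = 3.29 × 10^6 m/s
a = v²/r = (3.29 × 10^6)² / 1.41 × 10^-10 = 7.65 × 10^22 m/s²

7.65 × 10^22 m/s²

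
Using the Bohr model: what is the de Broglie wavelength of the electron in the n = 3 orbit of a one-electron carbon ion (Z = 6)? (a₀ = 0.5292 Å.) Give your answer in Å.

The Bohr quantisation condition is nλ = 2πr_n.
r_n = n²a₀/Z = 0.7938 Å
λ = 2πr_n/n = 2π·0.7938/3 = 1.663 Å

1.663 Å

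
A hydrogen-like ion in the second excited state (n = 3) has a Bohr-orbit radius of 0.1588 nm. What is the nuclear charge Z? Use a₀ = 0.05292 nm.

3

r_n = n²a₀/Z ⇒ Z = n²a₀/r = 3² × 0.05292 / 0.1588 ≈ 3.00
Z = 3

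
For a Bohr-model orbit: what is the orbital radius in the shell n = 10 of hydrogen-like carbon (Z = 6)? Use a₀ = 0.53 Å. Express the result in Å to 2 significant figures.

r_n = n²a₀/Z = 10² × 0.53 / 6
    = 100 × 0.53 / 6 = 8.8 Å

8.8 Å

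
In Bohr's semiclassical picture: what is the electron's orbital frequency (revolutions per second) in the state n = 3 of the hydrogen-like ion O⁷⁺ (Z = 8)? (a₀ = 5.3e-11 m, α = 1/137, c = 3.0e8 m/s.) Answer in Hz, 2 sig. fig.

r = n²a₀/Z = 6.0e-11 m, v = Zαc/n = 5.8e6 m/s
f = v/(2πr) = 1.6e16 Hz

1.6e16 Hz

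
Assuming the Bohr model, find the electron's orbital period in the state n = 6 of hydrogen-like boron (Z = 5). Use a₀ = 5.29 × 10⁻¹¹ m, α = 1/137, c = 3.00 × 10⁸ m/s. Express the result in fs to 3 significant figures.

1.31 fs

r = n²a₀/Z = 6²·5.29 × 10⁻¹¹/5 = 3.81 × 10⁻¹⁰ m
v = Zαc/n = 5·0.00730·3.00 × 10⁸/6 = 1.82 × 10⁶ m/s
T = 2πr/v = 1.31 × 10⁻¹⁵ s = 1.31 fs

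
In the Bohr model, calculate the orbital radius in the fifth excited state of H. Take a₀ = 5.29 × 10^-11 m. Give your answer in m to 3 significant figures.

1.90 × 10^-9 m

r_n = n²a₀/Z = 6² × 5.29 × 10^-11 / 1
    = 36 × 5.29 × 10^-11 / 1 = 1.90 × 10^-9 m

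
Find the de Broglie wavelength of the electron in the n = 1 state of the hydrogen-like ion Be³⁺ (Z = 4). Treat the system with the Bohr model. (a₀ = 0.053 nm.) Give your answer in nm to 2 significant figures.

0.083 nm

The Bohr quantisation condition is nλ = 2πr_n.
r_n = n²a₀/Z = 0.013 nm
λ = 2πr_n/n = 2π·0.013/1 = 0.083 nm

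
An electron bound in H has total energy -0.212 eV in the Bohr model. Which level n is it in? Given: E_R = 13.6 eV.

E_n = −E_R Z²/n² ⇒ n² = E_R Z²/(−E_n) = 13.6 × 1² / 0.212 ≈ 64.15
n = 8

8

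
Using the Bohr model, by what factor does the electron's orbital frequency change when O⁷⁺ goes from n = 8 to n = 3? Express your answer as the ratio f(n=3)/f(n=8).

512/27

f ∝ Z^2 · n^-3; with Z fixed, f ∝ n^-3.
f(n=3)/f(n=8) = (3/8)^-3 = 512/27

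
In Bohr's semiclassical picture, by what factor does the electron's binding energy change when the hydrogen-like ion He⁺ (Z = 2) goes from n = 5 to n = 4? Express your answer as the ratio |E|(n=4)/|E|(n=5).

|E| ∝ Z^2 · n^-2; with Z fixed, |E| ∝ n^-2.
|E|(n=4)/|E|(n=5) = (4/5)^-2 = 25/16

25/16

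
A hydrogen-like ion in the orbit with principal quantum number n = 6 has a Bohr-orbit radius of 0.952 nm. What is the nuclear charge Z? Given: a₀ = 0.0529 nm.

r_n = n²a₀/Z ⇒ Z = n²a₀/r = 6² × 0.0529 / 0.952 ≈ 2.00
Z = 2

2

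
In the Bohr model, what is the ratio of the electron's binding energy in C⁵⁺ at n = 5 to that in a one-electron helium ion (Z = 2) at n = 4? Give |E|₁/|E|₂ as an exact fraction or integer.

|E| ∝ Z^2 · n^-2
|E|₁/|E|₂ = (6/2)^2 · (5/4)^-2 = 144/25

144/25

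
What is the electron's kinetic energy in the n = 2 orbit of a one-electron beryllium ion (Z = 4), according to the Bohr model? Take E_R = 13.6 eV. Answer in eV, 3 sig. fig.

For a Coulomb orbit the virial theorem gives K = −E_n.
E_n = −E_R·Z²/n², so K = E_R·Z²/n² = 13.6 × 4²/2² = 54.4 eV

54.4 eV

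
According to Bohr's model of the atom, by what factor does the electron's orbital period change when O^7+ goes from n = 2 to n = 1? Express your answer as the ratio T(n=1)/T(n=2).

T ∝ Z^-2 · n^3; with Z fixed, T ∝ n^3.
T(n=1)/T(n=2) = (1/2)^3 = 1/8

1/8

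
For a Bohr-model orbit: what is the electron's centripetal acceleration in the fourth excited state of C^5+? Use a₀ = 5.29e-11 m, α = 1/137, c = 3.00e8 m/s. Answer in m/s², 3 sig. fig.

r = n²a₀/Z = 2.20e-10 m, v = Zαc/n = 2.63e6 m/s
a = v²/r = (2.63e6)² / 2.20e-10 = 3.13e22 m/s²

3.13e22 m/s²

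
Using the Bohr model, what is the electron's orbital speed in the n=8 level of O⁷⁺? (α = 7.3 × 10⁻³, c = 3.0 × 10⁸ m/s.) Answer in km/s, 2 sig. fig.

2200 km/s

v_n = Zαc/n = 8 × 0.0073 × 3.0 × 10⁸ / 8
    = 2200 km/s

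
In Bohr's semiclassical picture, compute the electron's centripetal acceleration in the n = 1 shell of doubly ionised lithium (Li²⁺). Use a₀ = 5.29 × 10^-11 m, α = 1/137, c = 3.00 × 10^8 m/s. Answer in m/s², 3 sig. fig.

r = n²a₀/Z = 1.76 × 10^-11 m, v = Zαc/n = 6.57 × 10^6 m/s
a = v²/r = (6.57 × 10^6)² / 1.76 × 10^-11 = 2.45 × 10^24 m/s²

2.45 × 10^24 m/s²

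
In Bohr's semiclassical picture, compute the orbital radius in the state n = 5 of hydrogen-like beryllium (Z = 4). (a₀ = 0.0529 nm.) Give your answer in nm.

0.331 nm

r_n = n²a₀/Z = 5² × 0.0529 / 4
    = 25 × 0.0529 / 4 = 0.331 nm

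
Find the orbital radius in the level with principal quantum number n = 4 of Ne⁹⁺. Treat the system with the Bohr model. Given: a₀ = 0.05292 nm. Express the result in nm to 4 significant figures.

0.08467 nm

r_n = n²a₀/Z = 4² × 0.05292 / 10
    = 16 × 0.05292 / 10 = 0.08467 nm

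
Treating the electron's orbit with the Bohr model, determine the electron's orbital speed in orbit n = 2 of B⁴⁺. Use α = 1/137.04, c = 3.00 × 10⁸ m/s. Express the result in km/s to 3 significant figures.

v_n = Zαc/n = 5 × 0.00730 × 3.00 × 10⁸ / 2
    = 5470 km/s

5470 km/s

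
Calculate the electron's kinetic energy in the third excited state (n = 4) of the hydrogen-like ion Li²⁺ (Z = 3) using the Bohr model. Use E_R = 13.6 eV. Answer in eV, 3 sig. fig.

7.65 eV

For a Coulomb orbit the virial theorem gives K = −E_n.
E_n = −E_R·Z²/n², so K = E_R·Z²/n² = 13.6 × 3²/4² = 7.65 eV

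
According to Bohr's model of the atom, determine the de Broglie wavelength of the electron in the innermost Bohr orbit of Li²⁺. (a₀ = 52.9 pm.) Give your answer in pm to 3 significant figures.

The Bohr quantisation condition is nλ = 2πr_n.
r_n = n²a₀/Z = 17.6 pm
λ = 2πr_n/n = 2π·17.6/1 = 111 pm

111 pm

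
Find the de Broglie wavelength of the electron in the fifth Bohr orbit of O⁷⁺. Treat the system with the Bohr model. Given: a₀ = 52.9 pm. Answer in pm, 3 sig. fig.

208 pm

The Bohr quantisation condition is nλ = 2πr_n.
r_n = n²a₀/Z = 165 pm
λ = 2πr_n/n = 2π·165/5 = 208 pm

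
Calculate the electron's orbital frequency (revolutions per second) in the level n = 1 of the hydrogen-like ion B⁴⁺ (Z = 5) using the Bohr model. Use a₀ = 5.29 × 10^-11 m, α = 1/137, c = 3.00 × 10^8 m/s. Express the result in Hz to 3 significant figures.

1.65 × 10^17 Hz

r = n²a₀/Z = 1.06 × 10^-11 m, v = Zαc/n = 1.09 × 10^7 m/s
f = v/(2πr) = 1.65 × 10^17 Hz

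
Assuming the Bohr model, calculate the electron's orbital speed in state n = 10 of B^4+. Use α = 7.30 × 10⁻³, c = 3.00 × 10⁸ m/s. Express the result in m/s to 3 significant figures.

1.09 × 10⁶ m/s

v_n = Zαc/n = 5 × 0.00730 × 3.00 × 10⁸ / 10
    = 1.09 × 10⁶ m/s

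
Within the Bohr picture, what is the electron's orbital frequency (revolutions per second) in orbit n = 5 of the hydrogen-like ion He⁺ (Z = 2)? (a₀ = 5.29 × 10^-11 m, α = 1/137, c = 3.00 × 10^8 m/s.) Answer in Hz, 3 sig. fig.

2.11 × 10^14 Hz

r = n²a₀/Z = 6.61 × 10^-10 m, v = Zαc/n = 8.76 × 10^5 m/s
f = v/(2πr) = 2.11 × 10^14 Hz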